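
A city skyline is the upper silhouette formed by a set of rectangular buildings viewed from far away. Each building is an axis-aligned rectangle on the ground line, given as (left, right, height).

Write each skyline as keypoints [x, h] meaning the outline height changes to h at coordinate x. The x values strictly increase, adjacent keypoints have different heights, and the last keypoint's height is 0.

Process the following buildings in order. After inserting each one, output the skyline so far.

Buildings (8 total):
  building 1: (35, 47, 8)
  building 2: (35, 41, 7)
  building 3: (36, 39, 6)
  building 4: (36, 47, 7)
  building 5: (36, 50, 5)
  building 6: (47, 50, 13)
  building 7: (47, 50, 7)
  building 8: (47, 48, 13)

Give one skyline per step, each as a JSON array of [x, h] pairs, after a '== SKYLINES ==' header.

== SKYLINES ==
[[35,8],[47,0]]
[[35,8],[47,0]]
[[35,8],[47,0]]
[[35,8],[47,0]]
[[35,8],[47,5],[50,0]]
[[35,8],[47,13],[50,0]]
[[35,8],[47,13],[50,0]]
[[35,8],[47,13],[50,0]]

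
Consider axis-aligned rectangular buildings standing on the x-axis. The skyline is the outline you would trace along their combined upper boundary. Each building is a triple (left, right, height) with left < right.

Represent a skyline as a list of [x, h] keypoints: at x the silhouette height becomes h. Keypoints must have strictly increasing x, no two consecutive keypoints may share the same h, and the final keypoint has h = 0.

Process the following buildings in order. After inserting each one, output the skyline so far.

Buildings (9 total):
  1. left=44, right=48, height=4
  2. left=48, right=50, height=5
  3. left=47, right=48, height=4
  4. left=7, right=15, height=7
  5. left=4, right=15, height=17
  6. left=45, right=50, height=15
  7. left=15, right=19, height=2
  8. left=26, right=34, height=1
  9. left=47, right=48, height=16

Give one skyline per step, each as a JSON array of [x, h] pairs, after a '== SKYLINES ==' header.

== SKYLINES ==
[[44,4],[48,0]]
[[44,4],[48,5],[50,0]]
[[44,4],[48,5],[50,0]]
[[7,7],[15,0],[44,4],[48,5],[50,0]]
[[4,17],[15,0],[44,4],[48,5],[50,0]]
[[4,17],[15,0],[44,4],[45,15],[50,0]]
[[4,17],[15,2],[19,0],[44,4],[45,15],[50,0]]
[[4,17],[15,2],[19,0],[26,1],[34,0],[44,4],[45,15],[50,0]]
[[4,17],[15,2],[19,0],[26,1],[34,0],[44,4],[45,15],[47,16],[48,15],[50,0]]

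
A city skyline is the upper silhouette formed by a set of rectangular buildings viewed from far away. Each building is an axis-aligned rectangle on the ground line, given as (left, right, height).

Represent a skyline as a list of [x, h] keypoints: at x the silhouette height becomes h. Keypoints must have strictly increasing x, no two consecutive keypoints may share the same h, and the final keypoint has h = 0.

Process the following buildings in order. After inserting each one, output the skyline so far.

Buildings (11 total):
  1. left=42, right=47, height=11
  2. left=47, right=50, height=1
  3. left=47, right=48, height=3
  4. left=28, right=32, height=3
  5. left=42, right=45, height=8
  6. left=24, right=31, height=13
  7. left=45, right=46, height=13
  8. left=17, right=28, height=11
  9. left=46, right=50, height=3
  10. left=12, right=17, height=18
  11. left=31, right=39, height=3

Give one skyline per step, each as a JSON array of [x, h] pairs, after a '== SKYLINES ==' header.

== SKYLINES ==
[[42,11],[47,0]]
[[42,11],[47,1],[50,0]]
[[42,11],[47,3],[48,1],[50,0]]
[[28,3],[32,0],[42,11],[47,3],[48,1],[50,0]]
[[28,3],[32,0],[42,11],[47,3],[48,1],[50,0]]
[[24,13],[31,3],[32,0],[42,11],[47,3],[48,1],[50,0]]
[[24,13],[31,3],[32,0],[42,11],[45,13],[46,11],[47,3],[48,1],[50,0]]
[[17,11],[24,13],[31,3],[32,0],[42,11],[45,13],[46,11],[47,3],[48,1],[50,0]]
[[17,11],[24,13],[31,3],[32,0],[42,11],[45,13],[46,11],[47,3],[50,0]]
[[12,18],[17,11],[24,13],[31,3],[32,0],[42,11],[45,13],[46,11],[47,3],[50,0]]
[[12,18],[17,11],[24,13],[31,3],[39,0],[42,11],[45,13],[46,11],[47,3],[50,0]]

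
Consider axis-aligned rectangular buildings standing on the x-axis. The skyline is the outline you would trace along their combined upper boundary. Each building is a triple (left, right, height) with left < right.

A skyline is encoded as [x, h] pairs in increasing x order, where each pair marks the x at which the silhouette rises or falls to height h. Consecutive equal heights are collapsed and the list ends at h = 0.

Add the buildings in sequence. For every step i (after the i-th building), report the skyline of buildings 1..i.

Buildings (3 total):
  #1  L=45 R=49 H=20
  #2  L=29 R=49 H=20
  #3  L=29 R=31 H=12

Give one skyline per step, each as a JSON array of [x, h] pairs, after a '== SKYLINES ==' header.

== SKYLINES ==
[[45,20],[49,0]]
[[29,20],[49,0]]
[[29,20],[49,0]]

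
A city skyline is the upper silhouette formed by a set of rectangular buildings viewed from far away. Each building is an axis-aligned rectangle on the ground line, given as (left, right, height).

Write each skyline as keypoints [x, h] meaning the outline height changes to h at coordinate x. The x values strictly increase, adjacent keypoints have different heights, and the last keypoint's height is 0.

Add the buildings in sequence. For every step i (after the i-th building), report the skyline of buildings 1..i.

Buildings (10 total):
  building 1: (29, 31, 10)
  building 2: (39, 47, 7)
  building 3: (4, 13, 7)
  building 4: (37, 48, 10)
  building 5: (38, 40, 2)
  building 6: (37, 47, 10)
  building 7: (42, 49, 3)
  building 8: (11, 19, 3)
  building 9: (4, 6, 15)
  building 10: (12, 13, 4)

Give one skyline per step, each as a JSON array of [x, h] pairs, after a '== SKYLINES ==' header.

== SKYLINES ==
[[29,10],[31,0]]
[[29,10],[31,0],[39,7],[47,0]]
[[4,7],[13,0],[29,10],[31,0],[39,7],[47,0]]
[[4,7],[13,0],[29,10],[31,0],[37,10],[48,0]]
[[4,7],[13,0],[29,10],[31,0],[37,10],[48,0]]
[[4,7],[13,0],[29,10],[31,0],[37,10],[48,0]]
[[4,7],[13,0],[29,10],[31,0],[37,10],[48,3],[49,0]]
[[4,7],[13,3],[19,0],[29,10],[31,0],[37,10],[48,3],[49,0]]
[[4,15],[6,7],[13,3],[19,0],[29,10],[31,0],[37,10],[48,3],[49,0]]
[[4,15],[6,7],[13,3],[19,0],[29,10],[31,0],[37,10],[48,3],[49,0]]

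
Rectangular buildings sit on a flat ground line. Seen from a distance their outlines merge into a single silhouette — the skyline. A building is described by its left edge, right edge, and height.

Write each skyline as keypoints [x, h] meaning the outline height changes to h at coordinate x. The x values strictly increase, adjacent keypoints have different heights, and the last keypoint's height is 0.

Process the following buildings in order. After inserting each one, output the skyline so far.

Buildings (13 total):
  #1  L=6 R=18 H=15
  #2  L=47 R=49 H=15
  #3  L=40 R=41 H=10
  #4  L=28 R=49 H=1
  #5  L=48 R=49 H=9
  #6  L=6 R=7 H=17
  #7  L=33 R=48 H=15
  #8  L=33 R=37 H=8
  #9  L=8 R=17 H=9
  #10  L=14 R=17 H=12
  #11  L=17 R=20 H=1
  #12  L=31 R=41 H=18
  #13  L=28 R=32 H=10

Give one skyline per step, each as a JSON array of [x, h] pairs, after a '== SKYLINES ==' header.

== SKYLINES ==
[[6,15],[18,0]]
[[6,15],[18,0],[47,15],[49,0]]
[[6,15],[18,0],[40,10],[41,0],[47,15],[49,0]]
[[6,15],[18,0],[28,1],[40,10],[41,1],[47,15],[49,0]]
[[6,15],[18,0],[28,1],[40,10],[41,1],[47,15],[49,0]]
[[6,17],[7,15],[18,0],[28,1],[40,10],[41,1],[47,15],[49,0]]
[[6,17],[7,15],[18,0],[28,1],[33,15],[49,0]]
[[6,17],[7,15],[18,0],[28,1],[33,15],[49,0]]
[[6,17],[7,15],[18,0],[28,1],[33,15],[49,0]]
[[6,17],[7,15],[18,0],[28,1],[33,15],[49,0]]
[[6,17],[7,15],[18,1],[20,0],[28,1],[33,15],[49,0]]
[[6,17],[7,15],[18,1],[20,0],[28,1],[31,18],[41,15],[49,0]]
[[6,17],[7,15],[18,1],[20,0],[28,10],[31,18],[41,15],[49,0]]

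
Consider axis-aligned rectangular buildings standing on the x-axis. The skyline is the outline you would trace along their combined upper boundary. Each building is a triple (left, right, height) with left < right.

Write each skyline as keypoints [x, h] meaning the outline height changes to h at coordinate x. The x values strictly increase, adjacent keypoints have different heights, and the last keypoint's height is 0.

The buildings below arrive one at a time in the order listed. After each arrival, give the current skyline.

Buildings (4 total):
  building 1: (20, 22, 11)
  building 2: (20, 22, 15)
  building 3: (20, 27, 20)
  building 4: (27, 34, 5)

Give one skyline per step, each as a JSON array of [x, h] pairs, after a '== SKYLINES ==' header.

== SKYLINES ==
[[20,11],[22,0]]
[[20,15],[22,0]]
[[20,20],[27,0]]
[[20,20],[27,5],[34,0]]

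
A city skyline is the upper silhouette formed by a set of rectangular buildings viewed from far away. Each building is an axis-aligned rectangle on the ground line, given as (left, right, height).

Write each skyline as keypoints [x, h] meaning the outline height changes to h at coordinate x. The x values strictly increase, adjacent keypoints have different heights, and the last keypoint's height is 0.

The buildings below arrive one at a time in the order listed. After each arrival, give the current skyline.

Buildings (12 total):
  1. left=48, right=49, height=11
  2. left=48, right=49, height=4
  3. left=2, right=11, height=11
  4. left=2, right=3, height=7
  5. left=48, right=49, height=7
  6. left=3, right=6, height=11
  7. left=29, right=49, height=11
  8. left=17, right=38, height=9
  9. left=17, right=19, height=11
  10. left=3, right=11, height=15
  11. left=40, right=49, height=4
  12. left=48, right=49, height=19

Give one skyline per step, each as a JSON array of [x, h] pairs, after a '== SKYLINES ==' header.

== SKYLINES ==
[[48,11],[49,0]]
[[48,11],[49,0]]
[[2,11],[11,0],[48,11],[49,0]]
[[2,11],[11,0],[48,11],[49,0]]
[[2,11],[11,0],[48,11],[49,0]]
[[2,11],[11,0],[48,11],[49,0]]
[[2,11],[11,0],[29,11],[49,0]]
[[2,11],[11,0],[17,9],[29,11],[49,0]]
[[2,11],[11,0],[17,11],[19,9],[29,11],[49,0]]
[[2,11],[3,15],[11,0],[17,11],[19,9],[29,11],[49,0]]
[[2,11],[3,15],[11,0],[17,11],[19,9],[29,11],[49,0]]
[[2,11],[3,15],[11,0],[17,11],[19,9],[29,11],[48,19],[49,0]]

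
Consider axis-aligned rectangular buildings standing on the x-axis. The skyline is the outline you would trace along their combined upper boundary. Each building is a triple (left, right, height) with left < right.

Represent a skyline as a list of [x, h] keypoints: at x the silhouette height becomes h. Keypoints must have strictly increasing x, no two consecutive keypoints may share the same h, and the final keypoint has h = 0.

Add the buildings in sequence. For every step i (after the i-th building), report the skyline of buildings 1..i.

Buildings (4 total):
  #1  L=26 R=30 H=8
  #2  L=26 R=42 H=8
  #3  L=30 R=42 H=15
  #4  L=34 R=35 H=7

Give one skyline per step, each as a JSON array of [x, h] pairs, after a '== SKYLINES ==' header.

== SKYLINES ==
[[26,8],[30,0]]
[[26,8],[42,0]]
[[26,8],[30,15],[42,0]]
[[26,8],[30,15],[42,0]]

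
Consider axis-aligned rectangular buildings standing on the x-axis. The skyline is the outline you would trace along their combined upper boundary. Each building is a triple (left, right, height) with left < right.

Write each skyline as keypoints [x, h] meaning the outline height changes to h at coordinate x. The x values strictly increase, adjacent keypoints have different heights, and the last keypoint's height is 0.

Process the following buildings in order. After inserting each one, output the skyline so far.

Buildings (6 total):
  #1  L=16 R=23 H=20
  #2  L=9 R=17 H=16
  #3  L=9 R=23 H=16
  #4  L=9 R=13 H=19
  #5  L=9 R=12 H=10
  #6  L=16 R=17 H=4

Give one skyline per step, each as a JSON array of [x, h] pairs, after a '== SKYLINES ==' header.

== SKYLINES ==
[[16,20],[23,0]]
[[9,16],[16,20],[23,0]]
[[9,16],[16,20],[23,0]]
[[9,19],[13,16],[16,20],[23,0]]
[[9,19],[13,16],[16,20],[23,0]]
[[9,19],[13,16],[16,20],[23,0]]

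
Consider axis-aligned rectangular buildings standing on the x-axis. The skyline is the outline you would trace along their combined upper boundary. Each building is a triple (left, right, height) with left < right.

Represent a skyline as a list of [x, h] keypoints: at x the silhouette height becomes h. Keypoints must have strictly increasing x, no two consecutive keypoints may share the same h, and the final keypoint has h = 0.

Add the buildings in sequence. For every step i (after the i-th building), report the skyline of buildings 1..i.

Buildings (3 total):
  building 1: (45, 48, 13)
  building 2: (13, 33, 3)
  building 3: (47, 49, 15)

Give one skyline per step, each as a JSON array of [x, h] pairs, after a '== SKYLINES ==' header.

== SKYLINES ==
[[45,13],[48,0]]
[[13,3],[33,0],[45,13],[48,0]]
[[13,3],[33,0],[45,13],[47,15],[49,0]]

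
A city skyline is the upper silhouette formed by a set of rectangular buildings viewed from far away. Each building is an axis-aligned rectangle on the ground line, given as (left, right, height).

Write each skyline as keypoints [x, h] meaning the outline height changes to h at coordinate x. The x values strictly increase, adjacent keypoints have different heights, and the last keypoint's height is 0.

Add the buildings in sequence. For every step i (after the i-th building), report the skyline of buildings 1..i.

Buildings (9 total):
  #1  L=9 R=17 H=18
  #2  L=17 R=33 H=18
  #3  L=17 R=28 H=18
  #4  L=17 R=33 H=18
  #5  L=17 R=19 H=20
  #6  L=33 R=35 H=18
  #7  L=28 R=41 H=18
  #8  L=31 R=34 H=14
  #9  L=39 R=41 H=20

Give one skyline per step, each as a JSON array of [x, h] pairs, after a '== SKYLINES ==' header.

== SKYLINES ==
[[9,18],[17,0]]
[[9,18],[33,0]]
[[9,18],[33,0]]
[[9,18],[33,0]]
[[9,18],[17,20],[19,18],[33,0]]
[[9,18],[17,20],[19,18],[35,0]]
[[9,18],[17,20],[19,18],[41,0]]
[[9,18],[17,20],[19,18],[41,0]]
[[9,18],[17,20],[19,18],[39,20],[41,0]]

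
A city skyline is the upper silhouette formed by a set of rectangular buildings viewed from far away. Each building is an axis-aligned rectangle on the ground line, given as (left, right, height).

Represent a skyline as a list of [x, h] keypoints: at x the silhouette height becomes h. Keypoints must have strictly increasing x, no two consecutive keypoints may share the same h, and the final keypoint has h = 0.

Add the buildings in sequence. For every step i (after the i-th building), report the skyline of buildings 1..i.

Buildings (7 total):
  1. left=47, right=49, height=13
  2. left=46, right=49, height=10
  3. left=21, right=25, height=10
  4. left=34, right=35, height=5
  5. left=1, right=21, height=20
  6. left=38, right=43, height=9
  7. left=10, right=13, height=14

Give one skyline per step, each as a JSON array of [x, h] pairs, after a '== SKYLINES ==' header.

== SKYLINES ==
[[47,13],[49,0]]
[[46,10],[47,13],[49,0]]
[[21,10],[25,0],[46,10],[47,13],[49,0]]
[[21,10],[25,0],[34,5],[35,0],[46,10],[47,13],[49,0]]
[[1,20],[21,10],[25,0],[34,5],[35,0],[46,10],[47,13],[49,0]]
[[1,20],[21,10],[25,0],[34,5],[35,0],[38,9],[43,0],[46,10],[47,13],[49,0]]
[[1,20],[21,10],[25,0],[34,5],[35,0],[38,9],[43,0],[46,10],[47,13],[49,0]]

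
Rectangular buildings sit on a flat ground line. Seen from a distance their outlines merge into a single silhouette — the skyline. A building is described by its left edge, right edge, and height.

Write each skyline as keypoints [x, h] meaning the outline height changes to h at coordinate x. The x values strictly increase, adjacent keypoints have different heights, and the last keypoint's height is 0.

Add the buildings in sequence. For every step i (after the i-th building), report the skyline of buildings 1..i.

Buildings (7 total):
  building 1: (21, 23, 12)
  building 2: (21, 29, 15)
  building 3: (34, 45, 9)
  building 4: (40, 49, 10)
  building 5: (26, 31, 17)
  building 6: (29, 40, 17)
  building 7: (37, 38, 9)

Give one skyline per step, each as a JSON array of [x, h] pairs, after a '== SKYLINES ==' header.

== SKYLINES ==
[[21,12],[23,0]]
[[21,15],[29,0]]
[[21,15],[29,0],[34,9],[45,0]]
[[21,15],[29,0],[34,9],[40,10],[49,0]]
[[21,15],[26,17],[31,0],[34,9],[40,10],[49,0]]
[[21,15],[26,17],[40,10],[49,0]]
[[21,15],[26,17],[40,10],[49,0]]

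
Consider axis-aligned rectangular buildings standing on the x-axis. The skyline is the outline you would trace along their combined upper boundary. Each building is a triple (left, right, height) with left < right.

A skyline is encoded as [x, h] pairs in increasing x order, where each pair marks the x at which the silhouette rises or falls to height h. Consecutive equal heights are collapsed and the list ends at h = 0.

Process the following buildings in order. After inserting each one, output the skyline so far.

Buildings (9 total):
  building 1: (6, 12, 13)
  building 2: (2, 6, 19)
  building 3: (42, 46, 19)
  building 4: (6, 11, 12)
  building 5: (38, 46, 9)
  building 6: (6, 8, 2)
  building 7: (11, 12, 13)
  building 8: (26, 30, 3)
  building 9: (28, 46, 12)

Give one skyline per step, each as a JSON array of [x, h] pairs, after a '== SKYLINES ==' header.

== SKYLINES ==
[[6,13],[12,0]]
[[2,19],[6,13],[12,0]]
[[2,19],[6,13],[12,0],[42,19],[46,0]]
[[2,19],[6,13],[12,0],[42,19],[46,0]]
[[2,19],[6,13],[12,0],[38,9],[42,19],[46,0]]
[[2,19],[6,13],[12,0],[38,9],[42,19],[46,0]]
[[2,19],[6,13],[12,0],[38,9],[42,19],[46,0]]
[[2,19],[6,13],[12,0],[26,3],[30,0],[38,9],[42,19],[46,0]]
[[2,19],[6,13],[12,0],[26,3],[28,12],[42,19],[46,0]]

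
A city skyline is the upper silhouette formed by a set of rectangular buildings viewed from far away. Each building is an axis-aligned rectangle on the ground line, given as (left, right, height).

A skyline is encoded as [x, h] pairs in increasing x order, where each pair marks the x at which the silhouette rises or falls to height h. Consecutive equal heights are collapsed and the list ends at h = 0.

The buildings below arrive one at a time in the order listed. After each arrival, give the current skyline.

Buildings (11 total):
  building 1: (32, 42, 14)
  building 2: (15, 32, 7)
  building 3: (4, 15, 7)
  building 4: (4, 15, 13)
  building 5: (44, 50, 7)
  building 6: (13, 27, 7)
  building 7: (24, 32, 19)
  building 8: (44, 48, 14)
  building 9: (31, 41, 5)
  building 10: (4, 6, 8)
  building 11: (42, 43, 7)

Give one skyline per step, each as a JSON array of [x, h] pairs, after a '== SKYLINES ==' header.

== SKYLINES ==
[[32,14],[42,0]]
[[15,7],[32,14],[42,0]]
[[4,7],[32,14],[42,0]]
[[4,13],[15,7],[32,14],[42,0]]
[[4,13],[15,7],[32,14],[42,0],[44,7],[50,0]]
[[4,13],[15,7],[32,14],[42,0],[44,7],[50,0]]
[[4,13],[15,7],[24,19],[32,14],[42,0],[44,7],[50,0]]
[[4,13],[15,7],[24,19],[32,14],[42,0],[44,14],[48,7],[50,0]]
[[4,13],[15,7],[24,19],[32,14],[42,0],[44,14],[48,7],[50,0]]
[[4,13],[15,7],[24,19],[32,14],[42,0],[44,14],[48,7],[50,0]]
[[4,13],[15,7],[24,19],[32,14],[42,7],[43,0],[44,14],[48,7],[50,0]]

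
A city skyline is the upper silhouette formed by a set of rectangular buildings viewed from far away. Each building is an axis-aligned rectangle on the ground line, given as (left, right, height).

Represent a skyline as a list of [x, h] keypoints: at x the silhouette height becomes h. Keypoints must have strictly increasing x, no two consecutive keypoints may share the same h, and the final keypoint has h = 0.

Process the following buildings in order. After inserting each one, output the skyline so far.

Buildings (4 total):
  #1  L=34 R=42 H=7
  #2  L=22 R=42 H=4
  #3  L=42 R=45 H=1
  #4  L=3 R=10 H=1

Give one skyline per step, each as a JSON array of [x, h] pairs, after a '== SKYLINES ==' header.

== SKYLINES ==
[[34,7],[42,0]]
[[22,4],[34,7],[42,0]]
[[22,4],[34,7],[42,1],[45,0]]
[[3,1],[10,0],[22,4],[34,7],[42,1],[45,0]]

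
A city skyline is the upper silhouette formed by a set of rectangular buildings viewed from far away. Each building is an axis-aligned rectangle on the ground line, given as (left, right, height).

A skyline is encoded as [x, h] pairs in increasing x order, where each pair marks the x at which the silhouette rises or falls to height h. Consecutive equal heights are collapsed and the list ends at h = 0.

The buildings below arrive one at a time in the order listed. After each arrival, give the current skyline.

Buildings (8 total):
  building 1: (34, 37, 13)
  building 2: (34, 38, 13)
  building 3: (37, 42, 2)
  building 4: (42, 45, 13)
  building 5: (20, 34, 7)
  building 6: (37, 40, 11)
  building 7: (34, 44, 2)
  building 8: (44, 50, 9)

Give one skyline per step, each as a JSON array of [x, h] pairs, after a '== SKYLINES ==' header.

== SKYLINES ==
[[34,13],[37,0]]
[[34,13],[38,0]]
[[34,13],[38,2],[42,0]]
[[34,13],[38,2],[42,13],[45,0]]
[[20,7],[34,13],[38,2],[42,13],[45,0]]
[[20,7],[34,13],[38,11],[40,2],[42,13],[45,0]]
[[20,7],[34,13],[38,11],[40,2],[42,13],[45,0]]
[[20,7],[34,13],[38,11],[40,2],[42,13],[45,9],[50,0]]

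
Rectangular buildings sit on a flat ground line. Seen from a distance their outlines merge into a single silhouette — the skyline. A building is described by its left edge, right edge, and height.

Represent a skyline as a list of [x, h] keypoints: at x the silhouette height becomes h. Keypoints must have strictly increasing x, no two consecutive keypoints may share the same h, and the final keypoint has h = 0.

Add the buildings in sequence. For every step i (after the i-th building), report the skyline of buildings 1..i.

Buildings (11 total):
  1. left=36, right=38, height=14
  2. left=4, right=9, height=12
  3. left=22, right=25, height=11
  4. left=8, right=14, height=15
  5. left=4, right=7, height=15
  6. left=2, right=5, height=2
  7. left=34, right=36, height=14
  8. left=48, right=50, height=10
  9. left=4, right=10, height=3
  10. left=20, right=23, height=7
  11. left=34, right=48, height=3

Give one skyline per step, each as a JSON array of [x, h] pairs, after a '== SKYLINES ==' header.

== SKYLINES ==
[[36,14],[38,0]]
[[4,12],[9,0],[36,14],[38,0]]
[[4,12],[9,0],[22,11],[25,0],[36,14],[38,0]]
[[4,12],[8,15],[14,0],[22,11],[25,0],[36,14],[38,0]]
[[4,15],[7,12],[8,15],[14,0],[22,11],[25,0],[36,14],[38,0]]
[[2,2],[4,15],[7,12],[8,15],[14,0],[22,11],[25,0],[36,14],[38,0]]
[[2,2],[4,15],[7,12],[8,15],[14,0],[22,11],[25,0],[34,14],[38,0]]
[[2,2],[4,15],[7,12],[8,15],[14,0],[22,11],[25,0],[34,14],[38,0],[48,10],[50,0]]
[[2,2],[4,15],[7,12],[8,15],[14,0],[22,11],[25,0],[34,14],[38,0],[48,10],[50,0]]
[[2,2],[4,15],[7,12],[8,15],[14,0],[20,7],[22,11],[25,0],[34,14],[38,0],[48,10],[50,0]]
[[2,2],[4,15],[7,12],[8,15],[14,0],[20,7],[22,11],[25,0],[34,14],[38,3],[48,10],[50,0]]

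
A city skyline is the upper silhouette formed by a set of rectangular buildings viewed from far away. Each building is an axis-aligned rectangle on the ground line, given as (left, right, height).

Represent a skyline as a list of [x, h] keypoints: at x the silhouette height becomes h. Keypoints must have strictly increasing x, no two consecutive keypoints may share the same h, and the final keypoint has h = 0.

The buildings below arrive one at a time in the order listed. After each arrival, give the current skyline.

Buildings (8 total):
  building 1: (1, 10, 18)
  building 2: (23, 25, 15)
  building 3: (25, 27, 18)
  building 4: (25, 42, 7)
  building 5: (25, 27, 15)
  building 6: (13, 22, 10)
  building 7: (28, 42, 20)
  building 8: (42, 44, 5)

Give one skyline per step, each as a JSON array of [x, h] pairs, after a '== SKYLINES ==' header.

== SKYLINES ==
[[1,18],[10,0]]
[[1,18],[10,0],[23,15],[25,0]]
[[1,18],[10,0],[23,15],[25,18],[27,0]]
[[1,18],[10,0],[23,15],[25,18],[27,7],[42,0]]
[[1,18],[10,0],[23,15],[25,18],[27,7],[42,0]]
[[1,18],[10,0],[13,10],[22,0],[23,15],[25,18],[27,7],[42,0]]
[[1,18],[10,0],[13,10],[22,0],[23,15],[25,18],[27,7],[28,20],[42,0]]
[[1,18],[10,0],[13,10],[22,0],[23,15],[25,18],[27,7],[28,20],[42,5],[44,0]]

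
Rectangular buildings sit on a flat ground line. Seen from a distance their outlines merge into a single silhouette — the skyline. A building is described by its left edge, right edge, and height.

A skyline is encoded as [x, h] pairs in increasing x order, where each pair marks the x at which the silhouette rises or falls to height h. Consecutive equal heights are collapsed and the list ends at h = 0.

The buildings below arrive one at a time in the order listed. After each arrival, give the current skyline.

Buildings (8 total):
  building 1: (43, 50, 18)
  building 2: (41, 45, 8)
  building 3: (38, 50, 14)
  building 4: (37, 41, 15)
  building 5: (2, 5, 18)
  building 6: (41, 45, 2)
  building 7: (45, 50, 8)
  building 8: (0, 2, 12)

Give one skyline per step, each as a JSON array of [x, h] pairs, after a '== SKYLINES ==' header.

== SKYLINES ==
[[43,18],[50,0]]
[[41,8],[43,18],[50,0]]
[[38,14],[43,18],[50,0]]
[[37,15],[41,14],[43,18],[50,0]]
[[2,18],[5,0],[37,15],[41,14],[43,18],[50,0]]
[[2,18],[5,0],[37,15],[41,14],[43,18],[50,0]]
[[2,18],[5,0],[37,15],[41,14],[43,18],[50,0]]
[[0,12],[2,18],[5,0],[37,15],[41,14],[43,18],[50,0]]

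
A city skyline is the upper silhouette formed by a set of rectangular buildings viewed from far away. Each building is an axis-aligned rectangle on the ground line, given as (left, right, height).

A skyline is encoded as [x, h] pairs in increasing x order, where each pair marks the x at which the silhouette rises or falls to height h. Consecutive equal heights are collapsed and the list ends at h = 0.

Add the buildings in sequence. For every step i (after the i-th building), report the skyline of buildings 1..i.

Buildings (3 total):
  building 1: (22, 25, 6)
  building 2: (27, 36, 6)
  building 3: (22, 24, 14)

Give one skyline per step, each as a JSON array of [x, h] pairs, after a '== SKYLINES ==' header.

== SKYLINES ==
[[22,6],[25,0]]
[[22,6],[25,0],[27,6],[36,0]]
[[22,14],[24,6],[25,0],[27,6],[36,0]]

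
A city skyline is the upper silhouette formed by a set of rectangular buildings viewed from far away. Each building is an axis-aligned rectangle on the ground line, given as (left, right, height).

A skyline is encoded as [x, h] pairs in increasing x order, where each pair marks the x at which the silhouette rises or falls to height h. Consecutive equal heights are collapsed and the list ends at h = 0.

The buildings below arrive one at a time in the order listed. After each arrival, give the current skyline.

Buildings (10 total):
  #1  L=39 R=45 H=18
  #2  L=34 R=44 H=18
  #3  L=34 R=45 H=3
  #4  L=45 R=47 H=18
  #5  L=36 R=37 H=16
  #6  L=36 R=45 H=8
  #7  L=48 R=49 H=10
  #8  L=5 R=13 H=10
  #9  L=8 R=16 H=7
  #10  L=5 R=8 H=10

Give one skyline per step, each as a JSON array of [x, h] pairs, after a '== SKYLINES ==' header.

== SKYLINES ==
[[39,18],[45,0]]
[[34,18],[45,0]]
[[34,18],[45,0]]
[[34,18],[47,0]]
[[34,18],[47,0]]
[[34,18],[47,0]]
[[34,18],[47,0],[48,10],[49,0]]
[[5,10],[13,0],[34,18],[47,0],[48,10],[49,0]]
[[5,10],[13,7],[16,0],[34,18],[47,0],[48,10],[49,0]]
[[5,10],[13,7],[16,0],[34,18],[47,0],[48,10],[49,0]]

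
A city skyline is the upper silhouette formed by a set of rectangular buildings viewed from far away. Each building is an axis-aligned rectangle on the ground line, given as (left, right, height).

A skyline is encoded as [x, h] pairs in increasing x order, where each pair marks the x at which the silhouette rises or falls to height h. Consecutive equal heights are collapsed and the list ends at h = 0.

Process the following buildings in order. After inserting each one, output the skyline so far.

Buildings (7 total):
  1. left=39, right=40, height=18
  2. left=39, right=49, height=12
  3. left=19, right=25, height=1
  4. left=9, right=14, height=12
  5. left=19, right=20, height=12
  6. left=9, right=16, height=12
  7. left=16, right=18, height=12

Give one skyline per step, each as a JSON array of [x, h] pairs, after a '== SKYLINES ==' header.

== SKYLINES ==
[[39,18],[40,0]]
[[39,18],[40,12],[49,0]]
[[19,1],[25,0],[39,18],[40,12],[49,0]]
[[9,12],[14,0],[19,1],[25,0],[39,18],[40,12],[49,0]]
[[9,12],[14,0],[19,12],[20,1],[25,0],[39,18],[40,12],[49,0]]
[[9,12],[16,0],[19,12],[20,1],[25,0],[39,18],[40,12],[49,0]]
[[9,12],[18,0],[19,12],[20,1],[25,0],[39,18],[40,12],[49,0]]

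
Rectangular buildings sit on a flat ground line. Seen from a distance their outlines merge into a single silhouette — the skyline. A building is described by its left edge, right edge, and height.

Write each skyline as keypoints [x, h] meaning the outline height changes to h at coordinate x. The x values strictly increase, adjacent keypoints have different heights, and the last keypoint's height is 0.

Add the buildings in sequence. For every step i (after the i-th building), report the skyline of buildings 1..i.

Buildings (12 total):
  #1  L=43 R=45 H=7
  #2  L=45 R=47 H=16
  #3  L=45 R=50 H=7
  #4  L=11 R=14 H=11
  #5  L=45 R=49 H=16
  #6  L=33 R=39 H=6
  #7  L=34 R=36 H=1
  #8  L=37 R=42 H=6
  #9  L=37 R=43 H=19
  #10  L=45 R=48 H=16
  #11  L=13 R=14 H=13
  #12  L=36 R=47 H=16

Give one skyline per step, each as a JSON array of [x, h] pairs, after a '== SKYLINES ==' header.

== SKYLINES ==
[[43,7],[45,0]]
[[43,7],[45,16],[47,0]]
[[43,7],[45,16],[47,7],[50,0]]
[[11,11],[14,0],[43,7],[45,16],[47,7],[50,0]]
[[11,11],[14,0],[43,7],[45,16],[49,7],[50,0]]
[[11,11],[14,0],[33,6],[39,0],[43,7],[45,16],[49,7],[50,0]]
[[11,11],[14,0],[33,6],[39,0],[43,7],[45,16],[49,7],[50,0]]
[[11,11],[14,0],[33,6],[42,0],[43,7],[45,16],[49,7],[50,0]]
[[11,11],[14,0],[33,6],[37,19],[43,7],[45,16],[49,7],[50,0]]
[[11,11],[14,0],[33,6],[37,19],[43,7],[45,16],[49,7],[50,0]]
[[11,11],[13,13],[14,0],[33,6],[37,19],[43,7],[45,16],[49,7],[50,0]]
[[11,11],[13,13],[14,0],[33,6],[36,16],[37,19],[43,16],[49,7],[50,0]]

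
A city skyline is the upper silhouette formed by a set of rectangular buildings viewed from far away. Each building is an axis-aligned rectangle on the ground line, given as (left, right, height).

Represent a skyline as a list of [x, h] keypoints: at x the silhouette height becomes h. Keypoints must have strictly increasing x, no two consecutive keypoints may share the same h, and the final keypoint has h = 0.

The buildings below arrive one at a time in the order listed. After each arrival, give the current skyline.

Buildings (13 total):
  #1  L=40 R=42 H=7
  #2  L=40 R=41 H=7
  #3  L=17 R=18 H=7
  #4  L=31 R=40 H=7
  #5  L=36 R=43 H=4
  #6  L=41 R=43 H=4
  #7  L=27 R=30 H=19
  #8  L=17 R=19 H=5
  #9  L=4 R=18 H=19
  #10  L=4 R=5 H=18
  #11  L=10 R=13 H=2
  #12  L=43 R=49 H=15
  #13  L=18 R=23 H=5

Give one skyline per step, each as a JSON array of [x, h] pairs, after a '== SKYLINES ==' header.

== SKYLINES ==
[[40,7],[42,0]]
[[40,7],[42,0]]
[[17,7],[18,0],[40,7],[42,0]]
[[17,7],[18,0],[31,7],[42,0]]
[[17,7],[18,0],[31,7],[42,4],[43,0]]
[[17,7],[18,0],[31,7],[42,4],[43,0]]
[[17,7],[18,0],[27,19],[30,0],[31,7],[42,4],[43,0]]
[[17,7],[18,5],[19,0],[27,19],[30,0],[31,7],[42,4],[43,0]]
[[4,19],[18,5],[19,0],[27,19],[30,0],[31,7],[42,4],[43,0]]
[[4,19],[18,5],[19,0],[27,19],[30,0],[31,7],[42,4],[43,0]]
[[4,19],[18,5],[19,0],[27,19],[30,0],[31,7],[42,4],[43,0]]
[[4,19],[18,5],[19,0],[27,19],[30,0],[31,7],[42,4],[43,15],[49,0]]
[[4,19],[18,5],[23,0],[27,19],[30,0],[31,7],[42,4],[43,15],[49,0]]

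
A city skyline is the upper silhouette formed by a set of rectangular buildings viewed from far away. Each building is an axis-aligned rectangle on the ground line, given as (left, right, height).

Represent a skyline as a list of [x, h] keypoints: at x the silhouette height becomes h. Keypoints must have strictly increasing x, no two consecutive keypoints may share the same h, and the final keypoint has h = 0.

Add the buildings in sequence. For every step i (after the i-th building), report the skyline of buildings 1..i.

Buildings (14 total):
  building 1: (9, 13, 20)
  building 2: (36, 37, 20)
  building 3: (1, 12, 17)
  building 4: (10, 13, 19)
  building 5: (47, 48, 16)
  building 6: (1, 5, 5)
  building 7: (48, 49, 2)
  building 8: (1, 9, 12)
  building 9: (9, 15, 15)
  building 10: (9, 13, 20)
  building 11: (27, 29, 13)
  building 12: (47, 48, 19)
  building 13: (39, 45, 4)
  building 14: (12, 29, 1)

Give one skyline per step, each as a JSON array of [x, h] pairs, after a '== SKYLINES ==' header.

== SKYLINES ==
[[9,20],[13,0]]
[[9,20],[13,0],[36,20],[37,0]]
[[1,17],[9,20],[13,0],[36,20],[37,0]]
[[1,17],[9,20],[13,0],[36,20],[37,0]]
[[1,17],[9,20],[13,0],[36,20],[37,0],[47,16],[48,0]]
[[1,17],[9,20],[13,0],[36,20],[37,0],[47,16],[48,0]]
[[1,17],[9,20],[13,0],[36,20],[37,0],[47,16],[48,2],[49,0]]
[[1,17],[9,20],[13,0],[36,20],[37,0],[47,16],[48,2],[49,0]]
[[1,17],[9,20],[13,15],[15,0],[36,20],[37,0],[47,16],[48,2],[49,0]]
[[1,17],[9,20],[13,15],[15,0],[36,20],[37,0],[47,16],[48,2],[49,0]]
[[1,17],[9,20],[13,15],[15,0],[27,13],[29,0],[36,20],[37,0],[47,16],[48,2],[49,0]]
[[1,17],[9,20],[13,15],[15,0],[27,13],[29,0],[36,20],[37,0],[47,19],[48,2],[49,0]]
[[1,17],[9,20],[13,15],[15,0],[27,13],[29,0],[36,20],[37,0],[39,4],[45,0],[47,19],[48,2],[49,0]]
[[1,17],[9,20],[13,15],[15,1],[27,13],[29,0],[36,20],[37,0],[39,4],[45,0],[47,19],[48,2],[49,0]]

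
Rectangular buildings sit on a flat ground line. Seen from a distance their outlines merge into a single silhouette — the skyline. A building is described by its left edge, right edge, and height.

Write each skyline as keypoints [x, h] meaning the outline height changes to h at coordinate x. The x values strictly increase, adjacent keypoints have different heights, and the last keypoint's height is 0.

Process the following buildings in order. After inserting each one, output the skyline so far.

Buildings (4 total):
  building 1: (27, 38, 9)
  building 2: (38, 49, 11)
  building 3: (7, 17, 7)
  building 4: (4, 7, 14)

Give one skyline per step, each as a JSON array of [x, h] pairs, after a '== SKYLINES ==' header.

== SKYLINES ==
[[27,9],[38,0]]
[[27,9],[38,11],[49,0]]
[[7,7],[17,0],[27,9],[38,11],[49,0]]
[[4,14],[7,7],[17,0],[27,9],[38,11],[49,0]]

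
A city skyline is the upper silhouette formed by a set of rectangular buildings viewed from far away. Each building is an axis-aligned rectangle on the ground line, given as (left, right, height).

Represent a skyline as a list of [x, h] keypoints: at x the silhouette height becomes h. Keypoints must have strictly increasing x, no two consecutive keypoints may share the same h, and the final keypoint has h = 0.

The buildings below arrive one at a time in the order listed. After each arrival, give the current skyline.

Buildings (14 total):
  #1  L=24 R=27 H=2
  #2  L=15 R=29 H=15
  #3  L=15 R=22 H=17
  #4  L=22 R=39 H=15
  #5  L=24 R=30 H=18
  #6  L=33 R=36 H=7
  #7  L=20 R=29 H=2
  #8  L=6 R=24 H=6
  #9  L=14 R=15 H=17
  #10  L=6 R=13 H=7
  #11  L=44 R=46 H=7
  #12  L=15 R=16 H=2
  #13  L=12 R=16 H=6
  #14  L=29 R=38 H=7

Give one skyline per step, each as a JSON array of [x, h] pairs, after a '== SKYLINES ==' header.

== SKYLINES ==
[[24,2],[27,0]]
[[15,15],[29,0]]
[[15,17],[22,15],[29,0]]
[[15,17],[22,15],[39,0]]
[[15,17],[22,15],[24,18],[30,15],[39,0]]
[[15,17],[22,15],[24,18],[30,15],[39,0]]
[[15,17],[22,15],[24,18],[30,15],[39,0]]
[[6,6],[15,17],[22,15],[24,18],[30,15],[39,0]]
[[6,6],[14,17],[22,15],[24,18],[30,15],[39,0]]
[[6,7],[13,6],[14,17],[22,15],[24,18],[30,15],[39,0]]
[[6,7],[13,6],[14,17],[22,15],[24,18],[30,15],[39,0],[44,7],[46,0]]
[[6,7],[13,6],[14,17],[22,15],[24,18],[30,15],[39,0],[44,7],[46,0]]
[[6,7],[13,6],[14,17],[22,15],[24,18],[30,15],[39,0],[44,7],[46,0]]
[[6,7],[13,6],[14,17],[22,15],[24,18],[30,15],[39,0],[44,7],[46,0]]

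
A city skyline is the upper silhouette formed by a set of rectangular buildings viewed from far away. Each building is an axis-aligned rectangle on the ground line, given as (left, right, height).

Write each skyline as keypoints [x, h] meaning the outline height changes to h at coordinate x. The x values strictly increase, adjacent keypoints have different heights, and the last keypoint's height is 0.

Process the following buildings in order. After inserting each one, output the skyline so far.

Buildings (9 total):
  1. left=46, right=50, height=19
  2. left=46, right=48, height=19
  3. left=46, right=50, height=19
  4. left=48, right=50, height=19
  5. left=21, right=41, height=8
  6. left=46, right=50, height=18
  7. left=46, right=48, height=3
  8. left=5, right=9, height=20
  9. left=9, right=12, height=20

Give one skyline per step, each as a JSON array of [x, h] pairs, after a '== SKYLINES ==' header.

== SKYLINES ==
[[46,19],[50,0]]
[[46,19],[50,0]]
[[46,19],[50,0]]
[[46,19],[50,0]]
[[21,8],[41,0],[46,19],[50,0]]
[[21,8],[41,0],[46,19],[50,0]]
[[21,8],[41,0],[46,19],[50,0]]
[[5,20],[9,0],[21,8],[41,0],[46,19],[50,0]]
[[5,20],[12,0],[21,8],[41,0],[46,19],[50,0]]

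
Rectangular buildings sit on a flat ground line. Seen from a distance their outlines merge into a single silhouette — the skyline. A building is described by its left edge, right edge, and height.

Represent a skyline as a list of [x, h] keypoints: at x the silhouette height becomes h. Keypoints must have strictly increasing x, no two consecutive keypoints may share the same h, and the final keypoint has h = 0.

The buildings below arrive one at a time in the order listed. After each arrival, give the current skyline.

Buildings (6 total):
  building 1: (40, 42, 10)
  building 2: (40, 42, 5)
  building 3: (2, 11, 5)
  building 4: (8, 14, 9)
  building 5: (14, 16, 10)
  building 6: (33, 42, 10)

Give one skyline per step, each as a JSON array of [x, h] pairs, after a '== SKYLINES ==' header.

== SKYLINES ==
[[40,10],[42,0]]
[[40,10],[42,0]]
[[2,5],[11,0],[40,10],[42,0]]
[[2,5],[8,9],[14,0],[40,10],[42,0]]
[[2,5],[8,9],[14,10],[16,0],[40,10],[42,0]]
[[2,5],[8,9],[14,10],[16,0],[33,10],[42,0]]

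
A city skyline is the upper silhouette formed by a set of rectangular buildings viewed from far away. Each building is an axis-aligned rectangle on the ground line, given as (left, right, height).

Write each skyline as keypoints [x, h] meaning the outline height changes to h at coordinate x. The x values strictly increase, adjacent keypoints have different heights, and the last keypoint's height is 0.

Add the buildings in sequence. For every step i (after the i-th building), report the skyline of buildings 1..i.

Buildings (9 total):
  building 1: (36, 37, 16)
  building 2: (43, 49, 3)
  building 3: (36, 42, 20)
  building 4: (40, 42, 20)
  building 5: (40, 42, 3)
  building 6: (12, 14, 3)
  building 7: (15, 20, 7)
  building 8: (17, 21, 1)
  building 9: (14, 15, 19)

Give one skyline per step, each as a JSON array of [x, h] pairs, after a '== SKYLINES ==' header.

== SKYLINES ==
[[36,16],[37,0]]
[[36,16],[37,0],[43,3],[49,0]]
[[36,20],[42,0],[43,3],[49,0]]
[[36,20],[42,0],[43,3],[49,0]]
[[36,20],[42,0],[43,3],[49,0]]
[[12,3],[14,0],[36,20],[42,0],[43,3],[49,0]]
[[12,3],[14,0],[15,7],[20,0],[36,20],[42,0],[43,3],[49,0]]
[[12,3],[14,0],[15,7],[20,1],[21,0],[36,20],[42,0],[43,3],[49,0]]
[[12,3],[14,19],[15,7],[20,1],[21,0],[36,20],[42,0],[43,3],[49,0]]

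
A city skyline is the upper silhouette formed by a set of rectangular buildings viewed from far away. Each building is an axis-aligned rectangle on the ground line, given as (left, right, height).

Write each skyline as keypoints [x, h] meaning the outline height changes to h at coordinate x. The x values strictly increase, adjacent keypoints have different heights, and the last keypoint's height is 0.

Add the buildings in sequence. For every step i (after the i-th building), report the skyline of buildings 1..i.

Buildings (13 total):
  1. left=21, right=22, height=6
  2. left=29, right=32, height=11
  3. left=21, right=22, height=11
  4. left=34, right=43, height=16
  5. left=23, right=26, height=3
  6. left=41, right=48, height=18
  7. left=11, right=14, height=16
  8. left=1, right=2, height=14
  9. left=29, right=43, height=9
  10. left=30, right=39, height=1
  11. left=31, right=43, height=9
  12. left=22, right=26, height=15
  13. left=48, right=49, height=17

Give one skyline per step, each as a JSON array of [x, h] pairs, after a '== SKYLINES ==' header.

== SKYLINES ==
[[21,6],[22,0]]
[[21,6],[22,0],[29,11],[32,0]]
[[21,11],[22,0],[29,11],[32,0]]
[[21,11],[22,0],[29,11],[32,0],[34,16],[43,0]]
[[21,11],[22,0],[23,3],[26,0],[29,11],[32,0],[34,16],[43,0]]
[[21,11],[22,0],[23,3],[26,0],[29,11],[32,0],[34,16],[41,18],[48,0]]
[[11,16],[14,0],[21,11],[22,0],[23,3],[26,0],[29,11],[32,0],[34,16],[41,18],[48,0]]
[[1,14],[2,0],[11,16],[14,0],[21,11],[22,0],[23,3],[26,0],[29,11],[32,0],[34,16],[41,18],[48,0]]
[[1,14],[2,0],[11,16],[14,0],[21,11],[22,0],[23,3],[26,0],[29,11],[32,9],[34,16],[41,18],[48,0]]
[[1,14],[2,0],[11,16],[14,0],[21,11],[22,0],[23,3],[26,0],[29,11],[32,9],[34,16],[41,18],[48,0]]
[[1,14],[2,0],[11,16],[14,0],[21,11],[22,0],[23,3],[26,0],[29,11],[32,9],[34,16],[41,18],[48,0]]
[[1,14],[2,0],[11,16],[14,0],[21,11],[22,15],[26,0],[29,11],[32,9],[34,16],[41,18],[48,0]]
[[1,14],[2,0],[11,16],[14,0],[21,11],[22,15],[26,0],[29,11],[32,9],[34,16],[41,18],[48,17],[49,0]]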